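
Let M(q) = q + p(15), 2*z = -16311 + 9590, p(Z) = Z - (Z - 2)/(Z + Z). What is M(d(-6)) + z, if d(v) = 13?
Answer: -49994/15 ≈ -3332.9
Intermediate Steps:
p(Z) = Z - (-2 + Z)/(2*Z)
z = -6721/2 (z = (-16311 + 9590)/2 = (1/2)*(-6721) = -6721/2 ≈ -3360.5)
M(q) = 437/30 + q (M(q) = q + (-1/2 + 15 + 1/15) = q + 437/30 = 437/30 + q)
M(d(-6)) + z = (437/30 + 13) - 6721/2 = 827/30 - 6721/2 = -49994/15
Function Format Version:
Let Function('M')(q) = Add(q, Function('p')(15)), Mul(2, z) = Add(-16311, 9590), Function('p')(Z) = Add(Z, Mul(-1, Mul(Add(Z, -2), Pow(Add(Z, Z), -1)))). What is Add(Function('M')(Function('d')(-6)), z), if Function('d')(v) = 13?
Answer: Rational(-49994, 15) ≈ -3332.9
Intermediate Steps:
Function('p')(Z) = Add(Z, Mul(Rational(-1, 2), Pow(Z, -1), Add(-2, Z))) (Function('p')(Z) = Add(Z, Mul(-1, Mul(Add(-2, Z), Pow(Mul(2, Z), -1)))) = Add(Z, Mul(-1, Mul(Add(-2, Z), Mul(Rational(1, 2), Pow(Z, -1))))) = Add(Z, Mul(-1, Mul(Rational(1, 2), Pow(Z, -1), Add(-2, Z)))) = Add(Z, Mul(Rational(-1, 2), Pow(Z, -1), Add(-2, Z))))
z = Rational(-6721, 2) (z = Mul(Rational(1, 2), Add(-16311, 9590)) = Mul(Rational(1, 2), -6721) = Rational(-6721, 2) ≈ -3360.5)
Function('M')(q) = Add(Rational(437, 30), q) (Function('M')(q) = Add(q, Add(Rational(-1, 2), 15, Pow(15, -1))) = Add(q, Add(Rational(-1, 2), 15, Rational(1, 15))) = Add(q, Rational(437, 30)) = Add(Rational(437, 30), q))
Add(Function('M')(Function('d')(-6)), z) = Add(Add(Rational(437, 30), 13), Rational(-6721, 2)) = Add(Rational(827, 30), Rational(-6721, 2)) = Rational(-49994, 15)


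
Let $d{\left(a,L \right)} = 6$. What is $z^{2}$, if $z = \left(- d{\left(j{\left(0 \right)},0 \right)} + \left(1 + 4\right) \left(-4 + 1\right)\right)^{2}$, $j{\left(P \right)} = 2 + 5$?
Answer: $194481$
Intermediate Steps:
$j{\left(P \right)} = 7$
$z = 441$ ($z = \left(\left(-1\right) 6 + \left(1 + 4\right) \left(-4 + 1\right)\right)^{2} = \left(-6 + 5 \left(-3\right)\right)^{2} = \left(-6 - 15\right)^{2} = \left(-21\right)^{2} = 441$)
$z^{2} = 441^{2} = 194481$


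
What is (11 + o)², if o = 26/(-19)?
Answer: 33489/361 ≈ 92.767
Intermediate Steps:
o = -26/19 (o = 26*(-1/19) = -26/19 ≈ -1.3684)
(11 + o)² = (11 - 26/19)² = (183/19)² = 33489/361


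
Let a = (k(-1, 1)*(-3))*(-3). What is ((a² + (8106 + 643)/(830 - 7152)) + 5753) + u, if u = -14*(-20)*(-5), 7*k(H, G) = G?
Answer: 1348547015/309778 ≈ 4353.3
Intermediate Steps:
k(H, G) = G/7
a = 9/7 (a = (((⅐)*1)*(-3))*(-3) = ((⅐)*(-3))*(-3) = -3/7*(-3) = 9/7 ≈ 1.2857)
u = -1400 (u = 280*(-5) = -1400)
((a² + (8106 + 643)/(830 - 7152)) + 5753) + u = (((9/7)² + (8106 + 643)/(830 - 7152)) + 5753) - 1400 = ((81/49 + 8749/(-6322)) + 5753) - 1400 = ((81/49 + 8749*(-1/6322)) + 5753) - 1400 = ((81/49 - 8749/6322) + 5753) - 1400 = (83381/309778 + 5753) - 1400 = 1782236215/309778 - 1400 = 1348547015/309778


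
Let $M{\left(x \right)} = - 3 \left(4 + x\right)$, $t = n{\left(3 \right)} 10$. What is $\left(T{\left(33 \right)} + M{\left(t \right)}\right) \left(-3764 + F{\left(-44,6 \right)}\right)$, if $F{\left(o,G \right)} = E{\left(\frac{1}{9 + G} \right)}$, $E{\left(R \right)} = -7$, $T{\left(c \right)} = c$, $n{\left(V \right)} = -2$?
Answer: $-305451$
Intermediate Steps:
$t = -20$ ($t = \left(-2\right) 10 = -20$)
$M{\left(x \right)} = -12 - 3 x$
$F{\left(o,G \right)} = -7$
$\left(T{\left(33 \right)} + M{\left(t \right)}\right) \left(-3764 + F{\left(-44,6 \right)}\right) = \left(33 - -48\right) \left(-3764 - 7\right) = \left(33 + \left(-12 + 60\right)\right) \left(-3771\right) = \left(33 + 48\right) \left(-3771\right) = 81 \left(-3771\right) = -305451$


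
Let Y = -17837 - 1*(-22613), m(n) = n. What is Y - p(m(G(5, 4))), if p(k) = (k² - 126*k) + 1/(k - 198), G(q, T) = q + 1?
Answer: 1055233/192 ≈ 5496.0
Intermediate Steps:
G(q, T) = 1 + q
p(k) = k² + 1/(-198 + k) - 126*k (p(k) = (k² - 126*k) + 1/(-198 + k) = k² + 1/(-198 + k) - 126*k)
Y = 4776 (Y = -17837 + 22613 = 4776)
Y - p(m(G(5, 4))) = 4776 - (1 + (1 + 5)³ - 324*(1 + 5)² + 24948*(1 + 5))/(-198 + (1 + 5)) = 4776 - (1 + 6³ - 324*6² + 24948*6)/(-198 + 6) = 4776 - (1 + 216 - 324*36 + 149688)/(-192) = 4776 - (-1)*(1 + 216 - 11664 + 149688)/192 = 4776 - (-1)*138241/192 = 4776 - 1*(-138241/192) = 4776 + 138241/192 = 1055233/192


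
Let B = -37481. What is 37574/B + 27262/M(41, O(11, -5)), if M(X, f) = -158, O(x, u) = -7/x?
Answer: -513871857/2960999 ≈ -173.55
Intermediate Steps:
37574/B + 27262/M(41, O(11, -5)) = 37574/(-37481) + 27262/(-158) = 37574*(-1/37481) + 27262*(-1/158) = -37574/37481 - 13631/79 = -513871857/2960999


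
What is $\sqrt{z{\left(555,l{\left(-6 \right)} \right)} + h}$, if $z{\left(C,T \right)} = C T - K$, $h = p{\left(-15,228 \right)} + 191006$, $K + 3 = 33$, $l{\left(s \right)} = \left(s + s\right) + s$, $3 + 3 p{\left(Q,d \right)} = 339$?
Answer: $3 \sqrt{20122} \approx 425.56$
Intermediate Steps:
$p{\left(Q,d \right)} = 112$ ($p{\left(Q,d \right)} = -1 + \frac{1}{3} \cdot 339 = -1 + 113 = 112$)
$l{\left(s \right)} = 3 s$ ($l{\left(s \right)} = 2 s + s = 3 s$)
$K = 30$ ($K = -3 + 33 = 30$)
$h = 191118$ ($h = 112 + 191006 = 191118$)
$z{\left(C,T \right)} = -30 + C T$ ($z{\left(C,T \right)} = C T - 30 = -30 + C T$)
$\sqrt{z{\left(555,l{\left(-6 \right)} \right)} + h} = \sqrt{\left(-30 + 555 \cdot 3 \left(-6\right)\right) + 191118} = \sqrt{\left(-30 + 555 \left(-18\right)\right) + 191118} = \sqrt{\left(-30 - 9990\right) + 191118} = \sqrt{-10020 + 191118} = \sqrt{181098} = 3 \sqrt{20122}$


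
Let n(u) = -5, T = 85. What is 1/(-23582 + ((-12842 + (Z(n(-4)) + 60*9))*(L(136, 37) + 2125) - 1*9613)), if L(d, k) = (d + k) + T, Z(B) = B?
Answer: -1/29360776 ≈ -3.4059e-8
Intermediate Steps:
L(d, k) = 85 + d + k (L(d, k) = (d + k) + 85 = 85 + d + k)
1/(-23582 + ((-12842 + (Z(n(-4)) + 60*9))*(L(136, 37) + 2125) - 1*9613)) = 1/(-23582 + ((-12842 + (-5 + 60*9))*((85 + 136 + 37) + 2125) - 1*9613)) = 1/(-23582 + ((-12842 + (-5 + 540))*(258 + 2125) - 9613)) = 1/(-23582 + ((-12842 + 535)*2383 - 9613)) = 1/(-23582 + (-12307*2383 - 9613)) = 1/(-23582 + (-29327581 - 9613)) = 1/(-23582 - 29337194) = 1/(-29360776) = -1/29360776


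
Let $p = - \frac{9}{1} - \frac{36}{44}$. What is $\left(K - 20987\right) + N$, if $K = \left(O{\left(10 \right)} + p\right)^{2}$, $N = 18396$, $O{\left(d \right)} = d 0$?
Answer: $- \frac{301847}{121} \approx -2494.6$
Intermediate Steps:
$O{\left(d \right)} = 0$
$p = - \frac{108}{11}$ ($p = \left(-9\right) 1 - \frac{9}{11} = -9 - \frac{9}{11} = - \frac{108}{11} \approx -9.8182$)
$K = \frac{11664}{121}$ ($K = \left(0 - \frac{108}{11}\right)^{2} = \left(- \frac{108}{11}\right)^{2} = \frac{11664}{121} \approx 96.397$)
$\left(K - 20987\right) + N = \left(\frac{11664}{121} - 20987\right) + 18396 = - \frac{2527763}{121} + 18396 = - \frac{301847}{121}$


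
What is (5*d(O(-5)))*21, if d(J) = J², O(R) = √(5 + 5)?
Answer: 1050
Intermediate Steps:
O(R) = √10
(5*d(O(-5)))*21 = (5*(√10)²)*21 = (5*10)*21 = 50*21 = 1050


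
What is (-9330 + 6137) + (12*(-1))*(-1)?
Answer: -3181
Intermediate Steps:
(-9330 + 6137) + (12*(-1))*(-1) = -3193 - 12*(-1) = -3193 + 12 = -3181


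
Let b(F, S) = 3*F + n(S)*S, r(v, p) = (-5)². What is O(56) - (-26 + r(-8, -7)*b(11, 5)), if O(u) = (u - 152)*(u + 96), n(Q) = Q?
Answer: -16016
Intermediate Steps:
r(v, p) = 25
b(F, S) = S² + 3*F (b(F, S) = 3*F + S*S = 3*F + S² = S² + 3*F)
O(u) = (-152 + u)*(96 + u)
O(56) - (-26 + r(-8, -7)*b(11, 5)) = (-14592 + 56² - 56*56) - (-26 + 25*(5² + 3*11)) = (-14592 + 3136 - 3136) - (-26 + 25*(25 + 33)) = -14592 - (-26 + 25*58) = -14592 - (-26 + 1450) = -14592 - 1*1424 = -14592 - 1424 = -16016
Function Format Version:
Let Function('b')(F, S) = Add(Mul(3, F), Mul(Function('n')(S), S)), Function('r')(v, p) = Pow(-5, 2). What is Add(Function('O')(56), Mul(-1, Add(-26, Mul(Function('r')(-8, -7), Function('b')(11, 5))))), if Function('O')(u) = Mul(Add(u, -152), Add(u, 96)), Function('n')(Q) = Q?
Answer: -16016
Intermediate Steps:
Function('r')(v, p) = 25
Function('b')(F, S) = Add(Pow(S, 2), Mul(3, F)) (Function('b')(F, S) = Add(Mul(3, F), Mul(S, S)) = Add(Mul(3, F), Pow(S, 2)) = Add(Pow(S, 2), Mul(3, F)))
Function('O')(u) = Mul(Add(-152, u), Add(96, u))
Add(Function('O')(56), Mul(-1, Add(-26, Mul(Function('r')(-8, -7), Function('b')(11, 5))))) = Add(Add(-14592, Pow(56, 2), Mul(-56, 56)), Mul(-1, Add(-26, Mul(25, Add(Pow(5, 2), Mul(3, 11)))))) = Add(Add(-14592, 3136, -3136), Mul(-1, Add(-26, Mul(25, Add(25, 33))))) = Add(-14592, Mul(-1, Add(-26, Mul(25, 58)))) = Add(-14592, Mul(-1, Add(-26, 1450))) = Add(-14592, Mul(-1, 1424)) = Add(-14592, -1424) = -16016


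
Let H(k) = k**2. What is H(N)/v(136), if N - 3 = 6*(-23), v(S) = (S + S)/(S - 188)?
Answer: -236925/68 ≈ -3484.2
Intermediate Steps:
v(S) = 2*S/(-188 + S) (v(S) = (2*S)/(-188 + S) = 2*S/(-188 + S))
N = -135 (N = 3 + 6*(-23) = 3 - 138 = -135)
H(N)/v(136) = (-135)**2/((2*136/(-188 + 136))) = 18225/((2*136/(-52))) = 18225/((2*136*(-1/52))) = 18225/(-68/13) = 18225*(-13/68) = -236925/68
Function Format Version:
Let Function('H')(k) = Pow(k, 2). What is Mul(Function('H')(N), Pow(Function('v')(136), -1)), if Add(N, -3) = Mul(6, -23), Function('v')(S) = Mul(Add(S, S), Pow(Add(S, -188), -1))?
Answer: Rational(-236925, 68) ≈ -3484.2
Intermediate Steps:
Function('v')(S) = Mul(2, S, Pow(Add(-188, S), -1)) (Function('v')(S) = Mul(Mul(2, S), Pow(Add(-188, S), -1)) = Mul(2, S, Pow(Add(-188, S), -1)))
N = -135 (N = Add(3, Mul(6, -23)) = Add(3, -138) = -135)
Mul(Function('H')(N), Pow(Function('v')(136), -1)) = Mul(Pow(-135, 2), Pow(Mul(2, 136, Pow(Add(-188, 136), -1)), -1)) = Mul(18225, Pow(Mul(2, 136, Pow(-52, -1)), -1)) = Mul(18225, Pow(Mul(2, 136, Rational(-1, 52)), -1)) = Mul(18225, Pow(Rational(-68, 13), -1)) = Mul(18225, Rational(-13, 68)) = Rational(-236925, 68)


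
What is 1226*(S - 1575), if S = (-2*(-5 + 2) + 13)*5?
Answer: -1814480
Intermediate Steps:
S = 95 (S = (-2*(-3) + 13)*5 = (6 + 13)*5 = 19*5 = 95)
1226*(S - 1575) = 1226*(95 - 1575) = 1226*(-1480) = -1814480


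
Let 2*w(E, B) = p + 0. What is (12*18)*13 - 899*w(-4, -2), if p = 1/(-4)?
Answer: 23363/8 ≈ 2920.4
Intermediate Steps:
p = -¼ ≈ -0.25000
w(E, B) = -⅛ (w(E, B) = (-¼ + 0)/2 = (½)*(-¼) = -⅛)
(12*18)*13 - 899*w(-4, -2) = (12*18)*13 - 899*(-⅛) = 216*13 + 899/8 = 2808 + 899/8 = 23363/8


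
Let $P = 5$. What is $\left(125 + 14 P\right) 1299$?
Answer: $253305$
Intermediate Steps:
$\left(125 + 14 P\right) 1299 = \left(125 + 14 \cdot 5\right) 1299 = \left(125 + 70\right) 1299 = 195 \cdot 1299 = 253305$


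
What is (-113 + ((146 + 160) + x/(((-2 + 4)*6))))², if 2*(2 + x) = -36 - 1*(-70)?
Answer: 603729/16 ≈ 37733.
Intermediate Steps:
x = 15 (x = -2 + (-36 - 1*(-70))/2 = -2 + (-36 + 70)/2 = -2 + (½)*34 = -2 + 17 = 15)
(-113 + ((146 + 160) + x/(((-2 + 4)*6))))² = (-113 + ((146 + 160) + 15/(((-2 + 4)*6))))² = (-113 + (306 + 15/((2*6))))² = (-113 + (306 + 15/12))² = (-113 + (306 + 15*(1/12)))² = (-113 + (306 + 5/4))² = (-113 + 1229/4)² = (777/4)² = 603729/16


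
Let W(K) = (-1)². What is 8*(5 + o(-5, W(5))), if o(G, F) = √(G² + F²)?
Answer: 40 + 8*√26 ≈ 80.792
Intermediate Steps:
W(K) = 1
o(G, F) = √(F² + G²)
8*(5 + o(-5, W(5))) = 8*(5 + √(1² + (-5)²)) = 8*(5 + √(1 + 25)) = 8*(5 + √26) = 40 + 8*√26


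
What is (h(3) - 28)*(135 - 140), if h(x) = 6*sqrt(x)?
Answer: 140 - 30*sqrt(3) ≈ 88.038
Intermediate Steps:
(h(3) - 28)*(135 - 140) = (6*sqrt(3) - 28)*(135 - 140) = (-28 + 6*sqrt(3))*(-5) = 140 - 30*sqrt(3)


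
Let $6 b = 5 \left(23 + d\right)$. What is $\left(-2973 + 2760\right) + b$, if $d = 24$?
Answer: $- \frac{1043}{6} \approx -173.83$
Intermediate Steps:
$b = \frac{235}{6}$ ($b = \frac{5 \left(23 + 24\right)}{6} = \frac{5 \cdot 47}{6} = \frac{1}{6} \cdot 235 = \frac{235}{6} \approx 39.167$)
$\left(-2973 + 2760\right) + b = \left(-2973 + 2760\right) + \frac{235}{6} = -213 + \frac{235}{6} = - \frac{1043}{6}$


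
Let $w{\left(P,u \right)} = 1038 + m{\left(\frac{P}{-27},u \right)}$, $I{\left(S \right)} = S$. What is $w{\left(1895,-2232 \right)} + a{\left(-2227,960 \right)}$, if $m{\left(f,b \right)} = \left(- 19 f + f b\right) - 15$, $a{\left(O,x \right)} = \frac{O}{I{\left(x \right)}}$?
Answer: $\frac{1373825077}{8640} \approx 1.5901 \cdot 10^{5}$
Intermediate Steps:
$a{\left(O,x \right)} = \frac{O}{x}$
$m{\left(f,b \right)} = -15 - 19 f + b f$ ($m{\left(f,b \right)} = \left(- 19 f + b f\right) - 15 = -15 - 19 f + b f$)
$w{\left(P,u \right)} = 1023 + \frac{19 P}{27} - \frac{P u}{27}$ ($w{\left(P,u \right)} = 1038 - \left(15 - u \frac{P}{-27} + \frac{19 P}{-27}\right) = 1038 - \left(15 - u P \left(- \frac{1}{27}\right) + 19 P \left(- \frac{1}{27}\right)\right) = 1038 - \left(15 - u \left(- \frac{P}{27}\right) + 19 \left(- \frac{1}{27}\right) P\right) = 1038 - \left(15 - \frac{19 P}{27} + \frac{P u}{27}\right) = 1023 + \frac{19 P}{27} - \frac{P u}{27}$)
$w{\left(1895,-2232 \right)} + a{\left(-2227,960 \right)} = \left(1023 + \frac{19}{27} \cdot 1895 - \frac{1895}{27} \left(-2232\right)\right) - \frac{2227}{960} = \left(1023 + \frac{36005}{27} + \frac{469960}{3}\right) - \frac{2227}{960} = \frac{4293266}{27} - \frac{2227}{960} = \frac{1373825077}{8640}$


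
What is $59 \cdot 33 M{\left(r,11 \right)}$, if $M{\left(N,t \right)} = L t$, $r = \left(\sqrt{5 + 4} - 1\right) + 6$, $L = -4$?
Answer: $-85668$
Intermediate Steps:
$r = 8$ ($r = \left(\sqrt{9} - 1\right) + 6 = \left(3 - 1\right) + 6 = 2 + 6 = 8$)
$M{\left(N,t \right)} = - 4 t$
$59 \cdot 33 M{\left(r,11 \right)} = 59 \cdot 33 \left(\left(-4\right) 11\right) = 1947 \left(-44\right) = -85668$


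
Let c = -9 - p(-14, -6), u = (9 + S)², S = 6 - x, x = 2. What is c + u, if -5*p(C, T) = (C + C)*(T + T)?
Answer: 1136/5 ≈ 227.20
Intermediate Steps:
p(C, T) = -4*C*T/5 (p(C, T) = -(C + C)*(T + T)/5 = -2*C*2*T/5 = -4*C*T/5)
S = 4 (S = 6 - 1*2 = 6 - 2 = 4)
u = 169 (u = (9 + 4)² = 13² = 169)
c = 291/5 (c = -9 - (-4)*(-14)*(-6)/5 = -9 - 1*(-336/5) = -9 + 336/5 = 291/5 ≈ 58.200)
c + u = 291/5 + 169 = 1136/5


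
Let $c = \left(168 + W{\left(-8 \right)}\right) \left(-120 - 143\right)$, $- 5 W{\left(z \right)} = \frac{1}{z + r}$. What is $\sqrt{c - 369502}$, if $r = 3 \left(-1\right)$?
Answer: $\frac{i \sqrt{1251414615}}{55} \approx 643.19 i$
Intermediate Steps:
$r = -3$
$W{\left(z \right)} = - \frac{1}{5 \left(-3 + z\right)}$ ($W{\left(z \right)} = - \frac{1}{5 \left(z - 3\right)} = - \frac{1}{5 \left(-3 + z\right)}$)
$c = - \frac{2430383}{55}$ ($c = \left(168 - \frac{1}{-15 + 5 \left(-8\right)}\right) \left(-120 - 143\right) = \left(168 - \frac{1}{-15 - 40}\right) \left(-120 - 143\right) = \left(168 - \frac{1}{-55}\right) \left(-263\right) = \left(168 - - \frac{1}{55}\right) \left(-263\right) = \left(168 + \frac{1}{55}\right) \left(-263\right) = \frac{9241}{55} \left(-263\right) = - \frac{2430383}{55} \approx -44189.0$)
$\sqrt{c - 369502} = \sqrt{- \frac{2430383}{55} - 369502} = \sqrt{- \frac{22752993}{55}} = \frac{i \sqrt{1251414615}}{55}$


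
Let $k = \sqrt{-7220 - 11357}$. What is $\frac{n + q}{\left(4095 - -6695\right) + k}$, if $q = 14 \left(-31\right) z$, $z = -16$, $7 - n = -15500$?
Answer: $\frac{18634330}{8957129} - \frac{1727 i \sqrt{18577}}{8957129} \approx 2.0804 - 0.026279 i$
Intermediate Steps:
$n = 15507$ ($n = 7 - -15500 = 7 + 15500 = 15507$)
$k = i \sqrt{18577}$ ($k = \sqrt{-18577} = i \sqrt{18577} \approx 136.3 i$)
$q = 6944$ ($q = 14 \left(-31\right) \left(-16\right) = \left(-434\right) \left(-16\right) = 6944$)
$\frac{n + q}{\left(4095 - -6695\right) + k} = \frac{15507 + 6944}{\left(4095 - -6695\right) + i \sqrt{18577}} = \frac{22451}{\left(4095 + 6695\right) + i \sqrt{18577}} = \frac{22451}{10790 + i \sqrt{18577}}$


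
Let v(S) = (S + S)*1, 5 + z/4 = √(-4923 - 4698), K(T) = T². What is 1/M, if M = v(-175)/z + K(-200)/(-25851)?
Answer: -44260479438/89807037035 - 4009645206*I*√1069/449035185175 ≈ -0.49284 - 0.29195*I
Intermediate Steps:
z = -20 + 12*I*√1069 (z = -20 + 4*√(-4923 - 4698) = -20 + 4*√(-9621) = -20 + 4*(3*I*√1069) = -20 + 12*I*√1069 ≈ -20.0 + 392.35*I)
v(S) = 2*S (v(S) = (2*S)*1 = 2*S)
M = -40000/25851 - 350/(-20 + 12*I*√1069) (M = (2*(-175))/(-20 + 12*I*√1069) + (-200)²/(-25851) = -350/(-20 + 12*I*√1069) + 40000*(-1/25851) = -350/(-20 + 12*I*√1069) - 40000/25851 = -40000/25851 - 350/(-20 + 12*I*√1069) ≈ -1.502 + 0.88976*I)
1/M = 1/(-107008625/71245356 + 75*I*√1069/2756)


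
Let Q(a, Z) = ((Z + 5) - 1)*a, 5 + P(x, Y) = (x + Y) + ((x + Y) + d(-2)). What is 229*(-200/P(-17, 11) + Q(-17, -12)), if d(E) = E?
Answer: 637536/19 ≈ 33555.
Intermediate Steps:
P(x, Y) = -7 + 2*Y + 2*x (P(x, Y) = -5 + ((x + Y) + ((x + Y) - 2)) = -5 + ((Y + x) + ((Y + x) - 2)) = -5 + ((Y + x) + (-2 + Y + x)) = -5 + (-2 + 2*Y + 2*x) = -7 + 2*Y + 2*x)
Q(a, Z) = a*(4 + Z) (Q(a, Z) = ((5 + Z) - 1)*a = (4 + Z)*a = a*(4 + Z))
229*(-200/P(-17, 11) + Q(-17, -12)) = 229*(-200/(-7 + 2*11 + 2*(-17)) - 17*(4 - 12)) = 229*(-200/(-7 + 22 - 34) - 17*(-8)) = 229*(-200/(-19) + 136) = 229*(-200*(-1/19) + 136) = 229*(200/19 + 136) = 229*(2784/19) = 637536/19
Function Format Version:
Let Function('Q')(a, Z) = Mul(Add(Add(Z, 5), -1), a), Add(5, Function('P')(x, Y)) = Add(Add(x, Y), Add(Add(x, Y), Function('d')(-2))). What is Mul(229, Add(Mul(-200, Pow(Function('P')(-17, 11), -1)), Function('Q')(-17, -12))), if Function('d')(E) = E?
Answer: Rational(637536, 19) ≈ 33555.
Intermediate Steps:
Function('P')(x, Y) = Add(-7, Mul(2, Y), Mul(2, x)) (Function('P')(x, Y) = Add(-5, Add(Add(x, Y), Add(Add(x, Y), -2))) = Add(-5, Add(Add(Y, x), Add(Add(Y, x), -2))) = Add(-5, Add(Add(Y, x), Add(-2, Y, x))) = Add(-5, Add(-2, Mul(2, Y), Mul(2, x))) = Add(-7, Mul(2, Y), Mul(2, x)))
Function('Q')(a, Z) = Mul(a, Add(4, Z)) (Function('Q')(a, Z) = Mul(Add(Add(5, Z), -1), a) = Mul(Add(4, Z), a) = Mul(a, Add(4, Z)))
Mul(229, Add(Mul(-200, Pow(Function('P')(-17, 11), -1)), Function('Q')(-17, -12))) = Mul(229, Add(Mul(-200, Pow(Add(-7, Mul(2, 11), Mul(2, -17)), -1)), Mul(-17, Add(4, -12)))) = Mul(229, Add(Mul(-200, Pow(Add(-7, 22, -34), -1)), Mul(-17, -8))) = Mul(229, Add(Mul(-200, Pow(-19, -1)), 136)) = Mul(229, Add(Mul(-200, Rational(-1, 19)), 136)) = Mul(229, Add(Rational(200, 19), 136)) = Mul(229, Rational(2784, 19)) = Rational(637536, 19)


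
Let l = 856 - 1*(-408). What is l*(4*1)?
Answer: 5056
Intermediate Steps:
l = 1264 (l = 856 + 408 = 1264)
l*(4*1) = 1264*(4*1) = 1264*4 = 5056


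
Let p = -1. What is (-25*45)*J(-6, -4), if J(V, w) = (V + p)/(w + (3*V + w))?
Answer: -7875/26 ≈ -302.88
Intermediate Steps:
J(V, w) = (-1 + V)/(2*w + 3*V) (J(V, w) = (V - 1)/(w + (3*V + w)) = (-1 + V)/(w + (w + 3*V)) = (-1 + V)/(2*w + 3*V))
(-25*45)*J(-6, -4) = (-25*45)*((-1 - 6)/(2*(-4) + 3*(-6))) = -1125*(-7)/(-8 - 18) = -1125*(-7)/(-26) = -(-1125)*(-7)/26 = -1125*7/26 = -7875/26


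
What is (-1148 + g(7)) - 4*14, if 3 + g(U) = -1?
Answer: -1208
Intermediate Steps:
g(U) = -4 (g(U) = -3 - 1 = -4)
(-1148 + g(7)) - 4*14 = (-1148 - 4) - 4*14 = -1152 - 56 = -1208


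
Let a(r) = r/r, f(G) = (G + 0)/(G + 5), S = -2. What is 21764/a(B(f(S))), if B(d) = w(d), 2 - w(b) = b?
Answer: 21764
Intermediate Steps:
f(G) = G/(5 + G)
w(b) = 2 - b
B(d) = 2 - d
a(r) = 1
21764/a(B(f(S))) = 21764/1 = 21764*1 = 21764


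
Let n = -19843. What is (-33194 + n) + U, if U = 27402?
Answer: -25635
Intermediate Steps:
(-33194 + n) + U = (-33194 - 19843) + 27402 = -53037 + 27402 = -25635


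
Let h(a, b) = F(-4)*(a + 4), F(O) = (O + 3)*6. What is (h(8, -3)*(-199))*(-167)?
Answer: -2392776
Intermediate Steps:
F(O) = 18 + 6*O (F(O) = (3 + O)*6 = 18 + 6*O)
h(a, b) = -24 - 6*a (h(a, b) = (18 + 6*(-4))*(a + 4) = (18 - 24)*(4 + a) = -6*(4 + a) = -24 - 6*a)
(h(8, -3)*(-199))*(-167) = ((-24 - 6*8)*(-199))*(-167) = ((-24 - 48)*(-199))*(-167) = -72*(-199)*(-167) = 14328*(-167) = -2392776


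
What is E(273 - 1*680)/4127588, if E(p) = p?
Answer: -407/4127588 ≈ -9.8605e-5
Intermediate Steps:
E(273 - 1*680)/4127588 = (273 - 1*680)/4127588 = (273 - 680)*(1/4127588) = -407*1/4127588 = -407/4127588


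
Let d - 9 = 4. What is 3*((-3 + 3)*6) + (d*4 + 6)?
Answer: 58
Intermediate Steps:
d = 13 (d = 9 + 4 = 13)
3*((-3 + 3)*6) + (d*4 + 6) = 3*((-3 + 3)*6) + (13*4 + 6) = 3*(0*6) + (52 + 6) = 3*0 + 58 = 0 + 58 = 58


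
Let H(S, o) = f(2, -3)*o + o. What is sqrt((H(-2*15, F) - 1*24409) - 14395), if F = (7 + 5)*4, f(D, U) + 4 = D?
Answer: 2*I*sqrt(9713) ≈ 197.11*I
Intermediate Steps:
f(D, U) = -4 + D
F = 48 (F = 12*4 = 48)
H(S, o) = -o (H(S, o) = (-4 + 2)*o + o = -2*o + o = -o)
sqrt((H(-2*15, F) - 1*24409) - 14395) = sqrt((-1*48 - 1*24409) - 14395) = sqrt((-48 - 24409) - 14395) = sqrt(-24457 - 14395) = sqrt(-38852) = 2*I*sqrt(9713)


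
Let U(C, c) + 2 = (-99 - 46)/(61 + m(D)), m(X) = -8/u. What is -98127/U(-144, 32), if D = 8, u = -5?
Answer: 30713751/1351 ≈ 22734.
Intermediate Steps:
m(X) = 8/5 (m(X) = -8/(-5) = -8*(-1/5) = 8/5)
U(C, c) = -1351/313 (U(C, c) = -2 + (-99 - 46)/(61 + 8/5) = -2 - 145/313/5 = -2 - 145*5/313 = -2 - 725/313 = -1351/313)
-98127/U(-144, 32) = -98127/(-1351/313) = -98127*(-313/1351) = 30713751/1351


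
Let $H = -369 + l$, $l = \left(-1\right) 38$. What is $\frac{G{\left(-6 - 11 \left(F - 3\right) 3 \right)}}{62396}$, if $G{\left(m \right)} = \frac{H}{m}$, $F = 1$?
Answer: $- \frac{407}{3743760} \approx -0.00010871$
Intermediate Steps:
$l = -38$
$H = -407$ ($H = -369 - 38 = -407$)
$G{\left(m \right)} = - \frac{407}{m}$
$\frac{G{\left(-6 - 11 \left(F - 3\right) 3 \right)}}{62396} = \frac{\left(-407\right) \frac{1}{-6 - 11 \left(1 - 3\right) 3}}{62396} = - \frac{407}{-6 - 11 \left(\left(-2\right) 3\right)} \frac{1}{62396} = - \frac{407}{-6 - -66} \cdot \frac{1}{62396} = - \frac{407}{-6 + 66} \cdot \frac{1}{62396} = - \frac{407}{60} \cdot \frac{1}{62396} = \left(-407\right) \frac{1}{60} \cdot \frac{1}{62396} = \left(- \frac{407}{60}\right) \frac{1}{62396} = - \frac{407}{3743760}$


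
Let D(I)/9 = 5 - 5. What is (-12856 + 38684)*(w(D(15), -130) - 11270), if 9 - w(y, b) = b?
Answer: -287491468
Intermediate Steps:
D(I) = 0 (D(I) = 9*(5 - 5) = 9*0 = 0)
w(y, b) = 9 - b
(-12856 + 38684)*(w(D(15), -130) - 11270) = (-12856 + 38684)*((9 - 1*(-130)) - 11270) = 25828*((9 + 130) - 11270) = 25828*(139 - 11270) = 25828*(-11131) = -287491468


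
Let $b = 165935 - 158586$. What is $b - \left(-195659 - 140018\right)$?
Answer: $343026$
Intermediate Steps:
$b = 7349$ ($b = 165935 - 158586 = 7349$)
$b - \left(-195659 - 140018\right) = 7349 - \left(-195659 - 140018\right) = 7349 - -335677 = 7349 + 335677 = 343026$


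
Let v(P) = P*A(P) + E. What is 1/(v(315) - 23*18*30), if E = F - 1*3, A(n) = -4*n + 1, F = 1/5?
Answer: -5/2045039 ≈ -2.4449e-6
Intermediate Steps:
F = ⅕ ≈ 0.20000
A(n) = 1 - 4*n
E = -14/5 (E = ⅕ - 1*3 = ⅕ - 3 = -14/5 ≈ -2.8000)
v(P) = -14/5 + P*(1 - 4*P) (v(P) = P*(1 - 4*P) - 14/5 = -14/5 + P*(1 - 4*P))
1/(v(315) - 23*18*30) = 1/((-14/5 + 315 - 4*315²) - 23*18*30) = 1/((-14/5 + 315 - 4*99225) - 414*30) = 1/((-14/5 + 315 - 396900) - 12420) = 1/(-1982939/5 - 12420) = 1/(-2045039/5) = -5/2045039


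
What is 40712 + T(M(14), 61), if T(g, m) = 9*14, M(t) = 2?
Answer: 40838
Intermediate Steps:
T(g, m) = 126
40712 + T(M(14), 61) = 40712 + 126 = 40838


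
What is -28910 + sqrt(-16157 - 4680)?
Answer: -28910 + I*sqrt(20837) ≈ -28910.0 + 144.35*I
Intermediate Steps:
-28910 + sqrt(-16157 - 4680) = -28910 + sqrt(-20837) = -28910 + I*sqrt(20837)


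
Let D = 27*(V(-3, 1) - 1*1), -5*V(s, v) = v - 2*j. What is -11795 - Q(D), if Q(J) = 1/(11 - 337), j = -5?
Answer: -3845169/326 ≈ -11795.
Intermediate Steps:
V(s, v) = -2 - v/5 (V(s, v) = -(v - 2*(-5))/5 = -(v + 10)/5 = -(10 + v)/5 = -2 - v/5)
D = -432/5 (D = 27*((-2 - 1/5*1) - 1*1) = 27*((-2 - 1/5) - 1) = 27*(-11/5 - 1) = 27*(-16/5) = -432/5 ≈ -86.400)
Q(J) = -1/326 (Q(J) = 1/(-326) = -1/326)
-11795 - Q(D) = -11795 - 1*(-1/326) = -11795 + 1/326 = -3845169/326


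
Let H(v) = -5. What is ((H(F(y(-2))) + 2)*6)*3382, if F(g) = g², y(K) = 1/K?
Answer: -60876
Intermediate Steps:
((H(F(y(-2))) + 2)*6)*3382 = ((-5 + 2)*6)*3382 = -3*6*3382 = -18*3382 = -60876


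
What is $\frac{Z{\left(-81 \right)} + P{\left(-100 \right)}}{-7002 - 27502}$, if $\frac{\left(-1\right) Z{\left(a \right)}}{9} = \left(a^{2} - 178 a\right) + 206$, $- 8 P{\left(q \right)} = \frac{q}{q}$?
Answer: $\frac{1525321}{276032} \approx 5.5259$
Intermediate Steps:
$P{\left(q \right)} = - \frac{1}{8}$ ($P{\left(q \right)} = - \frac{q \frac{1}{q}}{8} = \left(- \frac{1}{8}\right) 1 = - \frac{1}{8}$)
$Z{\left(a \right)} = -1854 - 9 a^{2} + 1602 a$ ($Z{\left(a \right)} = - 9 \left(\left(a^{2} - 178 a\right) + 206\right) = - 9 \left(206 + a^{2} - 178 a\right) = -1854 - 9 a^{2} + 1602 a$)
$\frac{Z{\left(-81 \right)} + P{\left(-100 \right)}}{-7002 - 27502} = \frac{\left(-1854 - 9 \left(-81\right)^{2} + 1602 \left(-81\right)\right) - \frac{1}{8}}{-7002 - 27502} = \frac{\left(-1854 - 59049 - 129762\right) - \frac{1}{8}}{-34504} = \left(\left(-1854 - 59049 - 129762\right) - \frac{1}{8}\right) \left(- \frac{1}{34504}\right) = \left(-190665 - \frac{1}{8}\right) \left(- \frac{1}{34504}\right) = \left(- \frac{1525321}{8}\right) \left(- \frac{1}{34504}\right) = \frac{1525321}{276032}$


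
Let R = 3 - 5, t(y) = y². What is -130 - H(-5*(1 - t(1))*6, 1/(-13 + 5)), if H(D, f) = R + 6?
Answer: -134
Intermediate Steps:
R = -2
H(D, f) = 4 (H(D, f) = -2 + 6 = 4)
-130 - H(-5*(1 - t(1))*6, 1/(-13 + 5)) = -130 - 1*4 = -130 - 4 = -134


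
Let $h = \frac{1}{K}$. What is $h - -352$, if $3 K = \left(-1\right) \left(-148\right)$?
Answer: $\frac{52099}{148} \approx 352.02$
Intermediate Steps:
$K = \frac{148}{3}$ ($K = \frac{\left(-1\right) \left(-148\right)}{3} = \frac{1}{3} \cdot 148 = \frac{148}{3} \approx 49.333$)
$h = \frac{3}{148}$ ($h = \frac{1}{\frac{148}{3}} = \frac{3}{148} \approx 0.02027$)
$h - -352 = \frac{3}{148} - -352 = \frac{3}{148} + 352 = \frac{52099}{148}$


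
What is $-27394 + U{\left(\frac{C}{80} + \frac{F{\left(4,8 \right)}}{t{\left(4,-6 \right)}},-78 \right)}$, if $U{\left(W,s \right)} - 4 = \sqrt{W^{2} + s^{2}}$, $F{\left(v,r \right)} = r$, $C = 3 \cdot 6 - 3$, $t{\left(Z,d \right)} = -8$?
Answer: $-27390 + \frac{13 \sqrt{9217}}{16} \approx -27312.0$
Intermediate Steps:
$C = 15$ ($C = 18 - 3 = 15$)
$U{\left(W,s \right)} = 4 + \sqrt{W^{2} + s^{2}}$
$-27394 + U{\left(\frac{C}{80} + \frac{F{\left(4,8 \right)}}{t{\left(4,-6 \right)}},-78 \right)} = -27394 + \left(4 + \sqrt{\left(\frac{15}{80} + \frac{8}{-8}\right)^{2} + \left(-78\right)^{2}}\right) = -27394 + \left(4 + \sqrt{\left(15 \cdot \frac{1}{80} + 8 \left(- \frac{1}{8}\right)\right)^{2} + 6084}\right) = -27394 + \left(4 + \sqrt{\left(\frac{3}{16} - 1\right)^{2} + 6084}\right) = -27394 + \left(4 + \sqrt{\left(- \frac{13}{16}\right)^{2} + 6084}\right) = -27394 + \left(4 + \sqrt{\frac{169}{256} + 6084}\right) = -27394 + \left(4 + \sqrt{\frac{1557673}{256}}\right) = -27394 + \left(4 + \frac{13 \sqrt{9217}}{16}\right) = -27390 + \frac{13 \sqrt{9217}}{16}$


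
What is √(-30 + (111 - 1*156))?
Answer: 5*I*√3 ≈ 8.6602*I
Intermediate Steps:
√(-30 + (111 - 1*156)) = √(-30 + (111 - 156)) = √(-30 - 45) = √(-75) = 5*I*√3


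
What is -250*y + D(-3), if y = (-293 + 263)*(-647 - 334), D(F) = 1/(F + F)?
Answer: -44145001/6 ≈ -7.3575e+6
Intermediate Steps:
D(F) = 1/(2*F)
y = 29430 (y = -30*(-981) = 29430)
-250*y + D(-3) = -250*29430 + (½)/(-3) = -7357500 + (½)*(-⅓) = -7357500 - ⅙ = -44145001/6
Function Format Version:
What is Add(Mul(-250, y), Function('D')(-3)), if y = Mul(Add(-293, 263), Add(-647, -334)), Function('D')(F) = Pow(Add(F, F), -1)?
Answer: Rational(-44145001, 6) ≈ -7.3575e+6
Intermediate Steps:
Function('D')(F) = Mul(Rational(1, 2), Pow(F, -1)) (Function('D')(F) = Pow(Mul(2, F), -1) = Mul(Rational(1, 2), Pow(F, -1)))
y = 29430 (y = Mul(-30, -981) = 29430)
Add(Mul(-250, y), Function('D')(-3)) = Add(Mul(-250, 29430), Mul(Rational(1, 2), Pow(-3, -1))) = Add(-7357500, Mul(Rational(1, 2), Rational(-1, 3))) = Add(-7357500, Rational(-1, 6)) = Rational(-44145001, 6)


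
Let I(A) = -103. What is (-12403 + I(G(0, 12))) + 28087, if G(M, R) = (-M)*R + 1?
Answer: 15581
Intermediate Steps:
G(M, R) = 1 - M*R (G(M, R) = -M*R + 1 = 1 - M*R)
(-12403 + I(G(0, 12))) + 28087 = (-12403 - 103) + 28087 = -12506 + 28087 = 15581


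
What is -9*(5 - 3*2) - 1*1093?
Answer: -1084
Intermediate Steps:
-9*(5 - 3*2) - 1*1093 = -9*(5 - 6) - 1093 = -9*(-1) - 1093 = 9 - 1093 = -1084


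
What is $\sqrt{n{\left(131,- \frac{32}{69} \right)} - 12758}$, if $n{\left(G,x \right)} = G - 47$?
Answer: $i \sqrt{12674} \approx 112.58 i$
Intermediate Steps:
$n{\left(G,x \right)} = -47 + G$
$\sqrt{n{\left(131,- \frac{32}{69} \right)} - 12758} = \sqrt{\left(-47 + 131\right) - 12758} = \sqrt{84 - 12758} = \sqrt{-12674} = i \sqrt{12674}$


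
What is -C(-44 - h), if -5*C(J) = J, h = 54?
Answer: -98/5 ≈ -19.600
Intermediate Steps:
C(J) = -J/5
-C(-44 - h) = -(-1)*(-44 - 1*54)/5 = -(-1)*(-44 - 54)/5 = -(-1)*(-98)/5 = -1*98/5 = -98/5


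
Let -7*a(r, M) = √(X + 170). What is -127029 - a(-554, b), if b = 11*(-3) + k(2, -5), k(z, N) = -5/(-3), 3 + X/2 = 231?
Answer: -127029 + √626/7 ≈ -1.2703e+5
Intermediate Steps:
X = 456 (X = -6 + 2*231 = -6 + 462 = 456)
k(z, N) = 5/3 (k(z, N) = -5*(-⅓) = 5/3)
b = -94/3 (b = 11*(-3) + 5/3 = -33 + 5/3 = -94/3 ≈ -31.333)
a(r, M) = -√626/7 (a(r, M) = -√(456 + 170)/7 = -√626/7)
-127029 - a(-554, b) = -127029 - (-1)*√626/7 = -127029 + √626/7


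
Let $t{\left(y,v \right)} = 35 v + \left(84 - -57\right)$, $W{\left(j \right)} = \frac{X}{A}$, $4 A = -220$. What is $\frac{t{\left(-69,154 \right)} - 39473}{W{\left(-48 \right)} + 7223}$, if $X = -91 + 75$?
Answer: $- \frac{622270}{132427} \approx -4.699$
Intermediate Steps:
$A = -55$ ($A = \frac{1}{4} \left(-220\right) = -55$)
$X = -16$
$W{\left(j \right)} = \frac{16}{55}$ ($W{\left(j \right)} = - \frac{16}{-55} = \left(-16\right) \left(- \frac{1}{55}\right) = \frac{16}{55}$)
$t{\left(y,v \right)} = 141 + 35 v$ ($t{\left(y,v \right)} = 35 v + \left(84 + 57\right) = 35 v + 141 = 141 + 35 v$)
$\frac{t{\left(-69,154 \right)} - 39473}{W{\left(-48 \right)} + 7223} = \frac{\left(141 + 35 \cdot 154\right) - 39473}{\frac{16}{55} + 7223} = \frac{\left(141 + 5390\right) - 39473}{\frac{397281}{55}} = \left(5531 - 39473\right) \frac{55}{397281} = \left(-33942\right) \frac{55}{397281} = - \frac{622270}{132427}$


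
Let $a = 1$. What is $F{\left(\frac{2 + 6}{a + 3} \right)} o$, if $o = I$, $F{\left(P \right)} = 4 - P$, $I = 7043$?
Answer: $14086$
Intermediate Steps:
$o = 7043$
$F{\left(\frac{2 + 6}{a + 3} \right)} o = \left(4 - \frac{2 + 6}{1 + 3}\right) 7043 = \left(4 - \frac{8}{4}\right) 7043 = \left(4 - 8 \cdot \frac{1}{4}\right) 7043 = \left(4 - 2\right) 7043 = 2 \cdot 7043 = 14086$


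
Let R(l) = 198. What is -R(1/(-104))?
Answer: -198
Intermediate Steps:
-R(1/(-104)) = -1*198 = -198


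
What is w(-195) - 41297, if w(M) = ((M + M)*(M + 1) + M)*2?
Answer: 109633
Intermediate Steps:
w(M) = 2*M + 4*M*(1 + M) (w(M) = ((2*M)*(1 + M) + M)*2 = (2*M*(1 + M) + M)*2 = (M + 2*M*(1 + M))*2 = 2*M + 4*M*(1 + M))
w(-195) - 41297 = 2*(-195)*(3 + 2*(-195)) - 41297 = 2*(-195)*(3 - 390) - 41297 = 2*(-195)*(-387) - 41297 = 150930 - 41297 = 109633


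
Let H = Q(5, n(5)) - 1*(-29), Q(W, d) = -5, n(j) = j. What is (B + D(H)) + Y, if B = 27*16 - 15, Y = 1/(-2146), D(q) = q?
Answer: 946385/2146 ≈ 441.00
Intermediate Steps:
H = 24 (H = -5 - 1*(-29) = -5 + 29 = 24)
Y = -1/2146 ≈ -0.00046598
B = 417 (B = 432 - 15 = 417)
(B + D(H)) + Y = (417 + 24) - 1/2146 = 441 - 1/2146 = 946385/2146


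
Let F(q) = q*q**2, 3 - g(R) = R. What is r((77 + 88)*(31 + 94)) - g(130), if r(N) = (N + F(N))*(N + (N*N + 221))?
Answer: 3732424821598086198877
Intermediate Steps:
g(R) = 3 - R
F(q) = q**3
r(N) = (N + N**3)*(221 + N + N**2) (r(N) = (N + N**3)*(N + (N*N + 221)) = (N + N**3)*(N + (N**2 + 221)) = (N + N**3)*(N + (221 + N**2)) = (N + N**3)*(221 + N + N**2))
r((77 + 88)*(31 + 94)) - g(130) = ((77 + 88)*(31 + 94))*(221 + (77 + 88)*(31 + 94) + ((77 + 88)*(31 + 94))**3 + ((77 + 88)*(31 + 94))**4 + 222*((77 + 88)*(31 + 94))**2) - (3 - 1*130) = (165*125)*(221 + 165*125 + (165*125)**3 + (165*125)**4 + 222*(165*125)**2) - (3 - 130) = 20625*(221 + 20625 + 20625**3 + 20625**4 + 222*20625**2) - 1*(-127) = 20625*(221 + 20625 + 8773681640625 + 180957183837890625 + 222*425390625) + 127 = 20625*(221 + 20625 + 8773681640625 + 180957183837890625 + 94436718750) + 127 = 20625*180966051956270846 + 127 = 3732424821598086198750 + 127 = 3732424821598086198877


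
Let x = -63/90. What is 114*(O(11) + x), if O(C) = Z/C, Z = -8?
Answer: -8949/55 ≈ -162.71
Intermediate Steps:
x = -7/10 (x = -63*1/90 = -7/10 ≈ -0.70000)
O(C) = -8/C
114*(O(11) + x) = 114*(-8/11 - 7/10) = 114*(-157/110) = -8949/55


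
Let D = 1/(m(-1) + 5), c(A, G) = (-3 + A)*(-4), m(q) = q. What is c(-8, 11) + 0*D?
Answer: 44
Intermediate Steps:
c(A, G) = 12 - 4*A
D = ¼ (D = 1/(-1 + 5) = 1/4 = ¼ ≈ 0.25000)
c(-8, 11) + 0*D = (12 - 4*(-8)) + 0*(¼) = (12 + 32) + 0 = 44 + 0 = 44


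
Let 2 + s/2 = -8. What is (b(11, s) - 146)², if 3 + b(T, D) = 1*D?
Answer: 28561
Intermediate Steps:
s = -20 (s = -4 + 2*(-8) = -4 - 16 = -20)
b(T, D) = -3 + D (b(T, D) = -3 + 1*D = -3 + D)
(b(11, s) - 146)² = ((-3 - 20) - 146)² = (-23 - 146)² = (-169)² = 28561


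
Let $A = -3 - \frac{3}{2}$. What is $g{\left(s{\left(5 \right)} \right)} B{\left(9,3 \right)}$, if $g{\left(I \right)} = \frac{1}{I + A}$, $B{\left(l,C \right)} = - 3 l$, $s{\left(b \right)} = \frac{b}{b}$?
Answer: $\frac{54}{7} \approx 7.7143$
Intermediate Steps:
$s{\left(b \right)} = 1$
$A = - \frac{9}{2}$ ($A = -3 - 3 \cdot \frac{1}{2} = -3 - \frac{3}{2} = - \frac{9}{2} \approx -4.5$)
$g{\left(I \right)} = \frac{1}{- \frac{9}{2} + I}$ ($g{\left(I \right)} = \frac{1}{I - \frac{9}{2}} = \frac{1}{- \frac{9}{2} + I}$)
$g{\left(s{\left(5 \right)} \right)} B{\left(9,3 \right)} = \frac{2}{-9 + 2 \cdot 1} \left(\left(-3\right) 9\right) = \frac{2}{-9 + 2} \left(-27\right) = \frac{2}{-7} \left(-27\right) = 2 \left(- \frac{1}{7}\right) \left(-27\right) = \left(- \frac{2}{7}\right) \left(-27\right) = \frac{54}{7}$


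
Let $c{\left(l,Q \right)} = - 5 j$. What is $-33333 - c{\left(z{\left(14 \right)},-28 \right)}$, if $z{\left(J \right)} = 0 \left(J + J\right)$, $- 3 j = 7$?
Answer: $- \frac{100034}{3} \approx -33345.0$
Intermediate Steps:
$j = - \frac{7}{3}$ ($j = \left(- \frac{1}{3}\right) 7 = - \frac{7}{3} \approx -2.3333$)
$z{\left(J \right)} = 0$ ($z{\left(J \right)} = 0 \cdot 2 J = 0$)
$c{\left(l,Q \right)} = \frac{35}{3}$ ($c{\left(l,Q \right)} = \left(-5\right) \left(- \frac{7}{3}\right) = \frac{35}{3}$)
$-33333 - c{\left(z{\left(14 \right)},-28 \right)} = -33333 - \frac{35}{3} = - \frac{100034}{3}$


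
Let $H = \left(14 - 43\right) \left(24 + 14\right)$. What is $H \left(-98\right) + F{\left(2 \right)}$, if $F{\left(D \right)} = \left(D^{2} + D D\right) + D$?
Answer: $108006$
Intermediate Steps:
$F{\left(D \right)} = D + 2 D^{2}$ ($F{\left(D \right)} = \left(D^{2} + D^{2}\right) + D = 2 D^{2} + D = D + 2 D^{2}$)
$H = -1102$ ($H = \left(-29\right) 38 = -1102$)
$H \left(-98\right) + F{\left(2 \right)} = \left(-1102\right) \left(-98\right) + 2 \left(1 + 2 \cdot 2\right) = 107996 + 2 \left(1 + 4\right) = 107996 + 2 \cdot 5 = 107996 + 10 = 108006$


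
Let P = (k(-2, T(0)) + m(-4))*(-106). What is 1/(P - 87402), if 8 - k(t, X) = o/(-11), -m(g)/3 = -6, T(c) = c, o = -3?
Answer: -11/991420 ≈ -1.1095e-5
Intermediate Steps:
m(g) = 18 (m(g) = -3*(-6) = 18)
k(t, X) = 85/11 (k(t, X) = 8 - (-3)/(-11) = 8 - (-3)*(-1)/11 = 8 - 1*3/11 = 8 - 3/11 = 85/11)
P = -29998/11 (P = (85/11 + 18)*(-106) = (283/11)*(-106) = -29998/11 ≈ -2727.1)
1/(P - 87402) = 1/(-29998/11 - 87402) = 1/(-991420/11) = -11/991420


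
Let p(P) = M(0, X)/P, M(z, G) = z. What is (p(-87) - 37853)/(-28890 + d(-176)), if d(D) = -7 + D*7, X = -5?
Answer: 37853/30129 ≈ 1.2564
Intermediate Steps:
d(D) = -7 + 7*D
p(P) = 0 (p(P) = 0/P = 0)
(p(-87) - 37853)/(-28890 + d(-176)) = (0 - 37853)/(-28890 + (-7 + 7*(-176))) = -37853/(-28890 + (-7 - 1232)) = -37853/(-28890 - 1239) = -37853/(-30129) = -37853*(-1/30129) = 37853/30129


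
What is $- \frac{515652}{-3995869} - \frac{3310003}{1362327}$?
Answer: $- \frac{12523851735403}{5443680227163} \approx -2.3006$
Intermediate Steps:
$- \frac{515652}{-3995869} - \frac{3310003}{1362327} = \left(-515652\right) \left(- \frac{1}{3995869}\right) - \frac{3310003}{1362327} = \frac{515652}{3995869} - \frac{3310003}{1362327} = - \frac{12523851735403}{5443680227163}$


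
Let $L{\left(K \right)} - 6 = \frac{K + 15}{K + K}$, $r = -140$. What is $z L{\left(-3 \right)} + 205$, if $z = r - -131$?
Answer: $169$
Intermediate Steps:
$z = -9$ ($z = -140 - -131 = -140 + 131 = -9$)
$L{\left(K \right)} = 6 + \frac{15 + K}{2 K}$ ($L{\left(K \right)} = 6 + \frac{K + 15}{K + K} = 6 + \frac{15 + K}{2 K}$)
$z L{\left(-3 \right)} + 205 = - 9 \frac{15 + 13 \left(-3\right)}{2 \left(-3\right)} + 205 = - 9 \cdot \frac{1}{2} \left(- \frac{1}{3}\right) \left(15 - 39\right) + 205 = - 9 \cdot \frac{1}{2} \left(- \frac{1}{3}\right) \left(-24\right) + 205 = \left(-9\right) 4 + 205 = -36 + 205 = 169$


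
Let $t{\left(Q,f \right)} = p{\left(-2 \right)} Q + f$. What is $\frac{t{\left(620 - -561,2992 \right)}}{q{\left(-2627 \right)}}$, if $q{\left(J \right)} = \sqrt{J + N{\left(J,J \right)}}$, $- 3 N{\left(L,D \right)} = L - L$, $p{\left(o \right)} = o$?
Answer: $- \frac{630 i \sqrt{2627}}{2627} \approx - 12.292 i$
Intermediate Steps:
$N{\left(L,D \right)} = 0$ ($N{\left(L,D \right)} = - \frac{L - L}{3} = \left(- \frac{1}{3}\right) 0 = 0$)
$q{\left(J \right)} = \sqrt{J}$ ($q{\left(J \right)} = \sqrt{J + 0} = \sqrt{J}$)
$t{\left(Q,f \right)} = f - 2 Q$ ($t{\left(Q,f \right)} = - 2 Q + f = f - 2 Q$)
$\frac{t{\left(620 - -561,2992 \right)}}{q{\left(-2627 \right)}} = \frac{2992 - 2 \left(620 - -561\right)}{\sqrt{-2627}} = \frac{2992 - 2 \left(620 + 561\right)}{i \sqrt{2627}} = \left(2992 - 2362\right) \left(- \frac{i \sqrt{2627}}{2627}\right) = 630 \left(- \frac{i \sqrt{2627}}{2627}\right) = - \frac{630 i \sqrt{2627}}{2627}$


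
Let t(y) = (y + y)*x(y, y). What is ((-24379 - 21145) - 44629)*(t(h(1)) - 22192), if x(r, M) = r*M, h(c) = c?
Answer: 2000495070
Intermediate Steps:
x(r, M) = M*r
t(y) = 2*y**3 (t(y) = (y + y)*(y*y) = (2*y)*y**2 = 2*y**3)
((-24379 - 21145) - 44629)*(t(h(1)) - 22192) = ((-24379 - 21145) - 44629)*(2*1**3 - 22192) = (-45524 - 44629)*(2*1 - 22192) = -90153*(2 - 22192) = -90153*(-22190) = 2000495070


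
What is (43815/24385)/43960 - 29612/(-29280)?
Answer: 19840186649/19616952180 ≈ 1.0114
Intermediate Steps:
(43815/24385)/43960 - 29612/(-29280) = (43815*(1/24385))*(1/43960) - 29612*(-1/29280) = (8763/4877)*(1/43960) + 7403/7320 = 8763/214392920 + 7403/7320 = 19840186649/19616952180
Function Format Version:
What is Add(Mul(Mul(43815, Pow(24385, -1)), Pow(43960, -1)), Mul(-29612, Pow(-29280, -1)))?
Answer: Rational(19840186649, 19616952180) ≈ 1.0114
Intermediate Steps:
Add(Mul(Mul(43815, Pow(24385, -1)), Pow(43960, -1)), Mul(-29612, Pow(-29280, -1))) = Add(Mul(Mul(43815, Rational(1, 24385)), Rational(1, 43960)), Mul(-29612, Rational(-1, 29280))) = Add(Mul(Rational(8763, 4877), Rational(1, 43960)), Rational(7403, 7320)) = Add(Rational(8763, 214392920), Rational(7403, 7320)) = Rational(19840186649, 19616952180)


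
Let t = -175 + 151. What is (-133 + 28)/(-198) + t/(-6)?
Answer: 299/66 ≈ 4.5303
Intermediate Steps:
t = -24
(-133 + 28)/(-198) + t/(-6) = (-133 + 28)/(-198) - 24/(-6) = -105*(-1/198) - 24*(-⅙) = 35/66 + 4 = 299/66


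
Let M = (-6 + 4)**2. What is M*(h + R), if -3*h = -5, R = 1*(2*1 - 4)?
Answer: -4/3 ≈ -1.3333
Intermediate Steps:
R = -2 (R = 1*(2 - 4) = 1*(-2) = -2)
h = 5/3 (h = -1/3*(-5) = 5/3 ≈ 1.6667)
M = 4 (M = (-2)**2 = 4)
M*(h + R) = 4*(5/3 - 2) = 4*(-1/3) = -4/3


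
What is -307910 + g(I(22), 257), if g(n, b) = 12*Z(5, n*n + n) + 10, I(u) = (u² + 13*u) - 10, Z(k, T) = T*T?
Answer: 4014003167300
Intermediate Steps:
Z(k, T) = T²
I(u) = -10 + u² + 13*u
g(n, b) = 10 + 12*(n + n²)² (g(n, b) = 12*(n*n + n)² + 10 = 12*(n² + n)² + 10 = 12*(n + n²)² + 10 = 10 + 12*(n + n²)²)
-307910 + g(I(22), 257) = -307910 + (10 + 12*(-10 + 22² + 13*22)²*(1 + (-10 + 22² + 13*22))²) = -307910 + (10 + 12*(-10 + 484 + 286)²*(1 + (-10 + 484 + 286))²) = -307910 + (10 + 12*760²*(1 + 760)²) = -307910 + (10 + 12*577600*761²) = -307910 + (10 + 12*577600*579121) = -307910 + (10 + 4014003475200) = -307910 + 4014003475210 = 4014003167300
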